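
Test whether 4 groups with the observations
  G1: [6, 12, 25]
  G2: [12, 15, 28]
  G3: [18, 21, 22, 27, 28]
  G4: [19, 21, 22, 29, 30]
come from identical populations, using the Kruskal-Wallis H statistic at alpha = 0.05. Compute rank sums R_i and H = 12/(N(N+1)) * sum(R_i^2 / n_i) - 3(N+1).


Step 1: Combine all N = 16 observations and assign midranks.
sorted (value, group, rank): (6,G1,1), (12,G1,2.5), (12,G2,2.5), (15,G2,4), (18,G3,5), (19,G4,6), (21,G3,7.5), (21,G4,7.5), (22,G3,9.5), (22,G4,9.5), (25,G1,11), (27,G3,12), (28,G2,13.5), (28,G3,13.5), (29,G4,15), (30,G4,16)
Step 2: Sum ranks within each group.
R_1 = 14.5 (n_1 = 3)
R_2 = 20 (n_2 = 3)
R_3 = 47.5 (n_3 = 5)
R_4 = 54 (n_4 = 5)
Step 3: H = 12/(N(N+1)) * sum(R_i^2/n_i) - 3(N+1)
     = 12/(16*17) * (14.5^2/3 + 20^2/3 + 47.5^2/5 + 54^2/5) - 3*17
     = 0.044118 * 1237.87 - 51
     = 3.611765.
Step 4: Ties present; correction factor C = 1 - 24/(16^3 - 16) = 0.994118. Corrected H = 3.611765 / 0.994118 = 3.633136.
Step 5: Under H0, H ~ chi^2(3); p-value = 0.303901.
Step 6: alpha = 0.05. fail to reject H0.

H = 3.6331, df = 3, p = 0.303901, fail to reject H0.


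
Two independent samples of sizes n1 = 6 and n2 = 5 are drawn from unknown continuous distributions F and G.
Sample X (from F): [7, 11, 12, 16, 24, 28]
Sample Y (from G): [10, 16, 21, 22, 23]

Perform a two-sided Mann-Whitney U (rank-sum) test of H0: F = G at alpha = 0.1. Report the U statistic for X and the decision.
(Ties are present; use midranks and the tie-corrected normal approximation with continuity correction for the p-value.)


Step 1: Combine and sort all 11 observations; assign midranks.
sorted (value, group): (7,X), (10,Y), (11,X), (12,X), (16,X), (16,Y), (21,Y), (22,Y), (23,Y), (24,X), (28,X)
ranks: 7->1, 10->2, 11->3, 12->4, 16->5.5, 16->5.5, 21->7, 22->8, 23->9, 24->10, 28->11
Step 2: Rank sum for X: R1 = 1 + 3 + 4 + 5.5 + 10 + 11 = 34.5.
Step 3: U_X = R1 - n1(n1+1)/2 = 34.5 - 6*7/2 = 34.5 - 21 = 13.5.
       U_Y = n1*n2 - U_X = 30 - 13.5 = 16.5.
Step 4: Ties are present, so use the tie-corrected normal approximation (with continuity correction) for the p-value.
Step 5: p-value = 0.854805; compare to alpha = 0.1. fail to reject H0.

U_X = 13.5, p = 0.854805, fail to reject H0 at alpha = 0.1.


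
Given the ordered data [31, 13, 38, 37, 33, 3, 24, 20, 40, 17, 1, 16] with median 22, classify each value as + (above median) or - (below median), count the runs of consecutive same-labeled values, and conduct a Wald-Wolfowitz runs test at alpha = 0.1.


Step 1: Compute median = 22; label A = above, B = below.
Labels in order: ABAAABABABBB  (n_A = 6, n_B = 6)
Step 2: Count runs R = 8.
Step 3: Under H0 (random ordering), E[R] = 2*n_A*n_B/(n_A+n_B) + 1 = 2*6*6/12 + 1 = 7.0000.
        Var[R] = 2*n_A*n_B*(2*n_A*n_B - n_A - n_B) / ((n_A+n_B)^2 * (n_A+n_B-1)) = 4320/1584 = 2.7273.
        SD[R] = 1.6514.
Step 4: Continuity-corrected z = (R - 0.5 - E[R]) / SD[R] = (8 - 0.5 - 7.0000) / 1.6514 = 0.3028.
Step 5: Two-sided p-value via normal approximation = 2*(1 - Phi(|z|)) = 0.762069.
Step 6: alpha = 0.1. fail to reject H0.

R = 8, z = 0.3028, p = 0.762069, fail to reject H0.


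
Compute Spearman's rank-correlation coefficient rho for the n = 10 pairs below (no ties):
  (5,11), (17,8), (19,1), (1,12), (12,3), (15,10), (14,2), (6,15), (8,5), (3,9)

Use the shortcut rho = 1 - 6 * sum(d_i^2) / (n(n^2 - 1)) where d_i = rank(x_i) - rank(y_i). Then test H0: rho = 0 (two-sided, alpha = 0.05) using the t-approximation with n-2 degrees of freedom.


Step 1: Rank x and y separately (midranks; no ties here).
rank(x): 5->3, 17->9, 19->10, 1->1, 12->6, 15->8, 14->7, 6->4, 8->5, 3->2
rank(y): 11->8, 8->5, 1->1, 12->9, 3->3, 10->7, 2->2, 15->10, 5->4, 9->6
Step 2: d_i = R_x(i) - R_y(i); compute d_i^2.
  (3-8)^2=25, (9-5)^2=16, (10-1)^2=81, (1-9)^2=64, (6-3)^2=9, (8-7)^2=1, (7-2)^2=25, (4-10)^2=36, (5-4)^2=1, (2-6)^2=16
sum(d^2) = 274.
Step 3: rho = 1 - 6*274 / (10*(10^2 - 1)) = 1 - 1644/990 = -0.660606.
Step 4: Under H0, t = rho * sqrt((n-2)/(1-rho^2)) = -2.4889 ~ t(8).
Step 5: Two-sided p-value from the t-distribution with 8 df = 0.037588.
Step 6: alpha = 0.05. reject H0.

rho = -0.6606, p = 0.037588, reject H0 at alpha = 0.05.


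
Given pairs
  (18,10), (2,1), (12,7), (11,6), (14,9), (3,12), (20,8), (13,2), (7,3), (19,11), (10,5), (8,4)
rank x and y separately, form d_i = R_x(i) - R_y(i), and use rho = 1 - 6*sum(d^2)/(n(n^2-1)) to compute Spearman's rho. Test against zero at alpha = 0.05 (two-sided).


Step 1: Rank x and y separately (midranks; no ties here).
rank(x): 18->10, 2->1, 12->7, 11->6, 14->9, 3->2, 20->12, 13->8, 7->3, 19->11, 10->5, 8->4
rank(y): 10->10, 1->1, 7->7, 6->6, 9->9, 12->12, 8->8, 2->2, 3->3, 11->11, 5->5, 4->4
Step 2: d_i = R_x(i) - R_y(i); compute d_i^2.
  (10-10)^2=0, (1-1)^2=0, (7-7)^2=0, (6-6)^2=0, (9-9)^2=0, (2-12)^2=100, (12-8)^2=16, (8-2)^2=36, (3-3)^2=0, (11-11)^2=0, (5-5)^2=0, (4-4)^2=0
sum(d^2) = 152.
Step 3: rho = 1 - 6*152 / (12*(12^2 - 1)) = 1 - 912/1716 = 0.468531.
Step 4: Under H0, t = rho * sqrt((n-2)/(1-rho^2)) = 1.6771 ~ t(10).
Step 5: Two-sided p-value from the t-distribution with 10 df = 0.124455.
Step 6: alpha = 0.05. fail to reject H0.

rho = 0.4685, p = 0.124455, fail to reject H0 at alpha = 0.05.


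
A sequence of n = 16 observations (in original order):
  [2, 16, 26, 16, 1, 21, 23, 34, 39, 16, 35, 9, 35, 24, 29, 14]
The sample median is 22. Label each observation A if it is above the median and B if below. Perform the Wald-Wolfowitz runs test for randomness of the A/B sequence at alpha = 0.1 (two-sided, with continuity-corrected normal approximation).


Step 1: Compute median = 22; label A = above, B = below.
Labels in order: BBABBBAAABABAAAB  (n_A = 8, n_B = 8)
Step 2: Count runs R = 9.
Step 3: Under H0 (random ordering), E[R] = 2*n_A*n_B/(n_A+n_B) + 1 = 2*8*8/16 + 1 = 9.0000.
        Var[R] = 2*n_A*n_B*(2*n_A*n_B - n_A - n_B) / ((n_A+n_B)^2 * (n_A+n_B-1)) = 14336/3840 = 3.7333.
        SD[R] = 1.9322.
Step 4: R = E[R], so z = 0 with no continuity correction.
Step 5: Two-sided p-value via normal approximation = 2*(1 - Phi(|z|)) = 1.000000.
Step 6: alpha = 0.1. fail to reject H0.

R = 9, z = 0.0000, p = 1.000000, fail to reject H0.


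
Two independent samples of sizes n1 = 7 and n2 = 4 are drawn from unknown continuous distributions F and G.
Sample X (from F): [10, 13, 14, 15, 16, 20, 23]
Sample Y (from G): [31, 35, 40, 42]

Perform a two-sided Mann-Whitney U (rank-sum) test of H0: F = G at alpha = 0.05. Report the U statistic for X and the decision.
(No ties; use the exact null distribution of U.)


Step 1: Combine and sort all 11 observations; assign midranks.
sorted (value, group): (10,X), (13,X), (14,X), (15,X), (16,X), (20,X), (23,X), (31,Y), (35,Y), (40,Y), (42,Y)
ranks: 10->1, 13->2, 14->3, 15->4, 16->5, 20->6, 23->7, 31->8, 35->9, 40->10, 42->11
Step 2: Rank sum for X: R1 = 1 + 2 + 3 + 4 + 5 + 6 + 7 = 28.
Step 3: U_X = R1 - n1(n1+1)/2 = 28 - 7*8/2 = 28 - 28 = 0.
       U_Y = n1*n2 - U_X = 28 - 0 = 28.
Step 4: No ties, so the exact null distribution of U (based on enumerating the C(11,7) = 330 equally likely rank assignments) gives the two-sided p-value.
Step 5: p-value = 0.006061; compare to alpha = 0.05. reject H0.

U_X = 0, p = 0.006061, reject H0 at alpha = 0.05.


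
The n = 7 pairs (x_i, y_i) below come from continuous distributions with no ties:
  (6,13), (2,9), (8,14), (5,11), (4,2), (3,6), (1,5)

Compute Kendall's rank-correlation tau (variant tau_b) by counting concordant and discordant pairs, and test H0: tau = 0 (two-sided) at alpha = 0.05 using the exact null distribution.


Step 1: Enumerate the 21 unordered pairs (i,j) with i<j and classify each by sign(x_j-x_i) * sign(y_j-y_i).
  (1,2):dx=-4,dy=-4->C; (1,3):dx=+2,dy=+1->C; (1,4):dx=-1,dy=-2->C; (1,5):dx=-2,dy=-11->C
  (1,6):dx=-3,dy=-7->C; (1,7):dx=-5,dy=-8->C; (2,3):dx=+6,dy=+5->C; (2,4):dx=+3,dy=+2->C
  (2,5):dx=+2,dy=-7->D; (2,6):dx=+1,dy=-3->D; (2,7):dx=-1,dy=-4->C; (3,4):dx=-3,dy=-3->C
  (3,5):dx=-4,dy=-12->C; (3,6):dx=-5,dy=-8->C; (3,7):dx=-7,dy=-9->C; (4,5):dx=-1,dy=-9->C
  (4,6):dx=-2,dy=-5->C; (4,7):dx=-4,dy=-6->C; (5,6):dx=-1,dy=+4->D; (5,7):dx=-3,dy=+3->D
  (6,7):dx=-2,dy=-1->C
Step 2: C = 17, D = 4, total pairs = 21.
Step 3: tau = (C - D)/(n(n-1)/2) = (17 - 4)/21 = 0.619048.
Step 4: Exact two-sided p-value (enumerate n! = 5040 permutations of y under H0): p = 0.069048.
Step 5: alpha = 0.05. fail to reject H0.

tau_b = 0.6190 (C=17, D=4), p = 0.069048, fail to reject H0.


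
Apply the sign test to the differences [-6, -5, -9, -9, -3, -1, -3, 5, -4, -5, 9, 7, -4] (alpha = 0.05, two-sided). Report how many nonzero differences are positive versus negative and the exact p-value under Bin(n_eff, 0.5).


Step 1: Discard zero differences. Original n = 13; n_eff = number of nonzero differences = 13.
Nonzero differences (with sign): -6, -5, -9, -9, -3, -1, -3, +5, -4, -5, +9, +7, -4
Step 2: Count signs: positive = 3, negative = 10.
Step 3: Under H0: P(positive) = 0.5, so the number of positives S ~ Bin(13, 0.5).
Step 4: Two-sided exact p-value = sum of Bin(13,0.5) probabilities at or below the observed probability = 0.092285.
Step 5: alpha = 0.05. fail to reject H0.

n_eff = 13, pos = 3, neg = 10, p = 0.092285, fail to reject H0.


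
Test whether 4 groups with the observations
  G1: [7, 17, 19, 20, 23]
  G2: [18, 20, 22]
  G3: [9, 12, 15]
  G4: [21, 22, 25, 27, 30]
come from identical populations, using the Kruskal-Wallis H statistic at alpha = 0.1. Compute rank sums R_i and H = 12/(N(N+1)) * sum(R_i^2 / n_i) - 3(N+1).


Step 1: Combine all N = 16 observations and assign midranks.
sorted (value, group, rank): (7,G1,1), (9,G3,2), (12,G3,3), (15,G3,4), (17,G1,5), (18,G2,6), (19,G1,7), (20,G1,8.5), (20,G2,8.5), (21,G4,10), (22,G2,11.5), (22,G4,11.5), (23,G1,13), (25,G4,14), (27,G4,15), (30,G4,16)
Step 2: Sum ranks within each group.
R_1 = 34.5 (n_1 = 5)
R_2 = 26 (n_2 = 3)
R_3 = 9 (n_3 = 3)
R_4 = 66.5 (n_4 = 5)
Step 3: H = 12/(N(N+1)) * sum(R_i^2/n_i) - 3(N+1)
     = 12/(16*17) * (34.5^2/5 + 26^2/3 + 9^2/3 + 66.5^2/5) - 3*17
     = 0.044118 * 1374.83 - 51
     = 9.654412.
Step 4: Ties present; correction factor C = 1 - 12/(16^3 - 16) = 0.997059. Corrected H = 9.654412 / 0.997059 = 9.682891.
Step 5: Under H0, H ~ chi^2(3); p-value = 0.021463.
Step 6: alpha = 0.1. reject H0.

H = 9.6829, df = 3, p = 0.021463, reject H0.


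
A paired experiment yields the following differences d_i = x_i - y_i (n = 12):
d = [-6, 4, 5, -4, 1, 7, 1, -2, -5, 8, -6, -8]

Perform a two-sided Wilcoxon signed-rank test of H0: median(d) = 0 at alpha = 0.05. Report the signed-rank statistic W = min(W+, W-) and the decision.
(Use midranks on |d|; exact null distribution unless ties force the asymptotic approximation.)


Step 1: Drop any zero differences (none here) and take |d_i|.
|d| = [6, 4, 5, 4, 1, 7, 1, 2, 5, 8, 6, 8]
Step 2: Midrank |d_i| (ties get averaged ranks).
ranks: |6|->8.5, |4|->4.5, |5|->6.5, |4|->4.5, |1|->1.5, |7|->10, |1|->1.5, |2|->3, |5|->6.5, |8|->11.5, |6|->8.5, |8|->11.5
Step 3: Attach original signs; sum ranks with positive sign and with negative sign.
W+ = 4.5 + 6.5 + 1.5 + 10 + 1.5 + 11.5 = 35.5
W- = 8.5 + 4.5 + 3 + 6.5 + 8.5 + 11.5 = 42.5
(Check: W+ + W- = 78 should equal n(n+1)/2 = 78.)
Step 4: Test statistic W = min(W+, W-) = 35.5.
Step 5: Ties in |d|, so use the tie-corrected normal approximation.
        E[W] = n(n+1)/4 = 12*13/4 = 39.
        Tie groups: |d|=1 (t=2), |d|=4 (t=2), |d|=5 (t=2), |d|=6 (t=2), |d|=8 (t=2); sum(t^3 - t) = 30.
        Var[W] = n(n+1)(2n+1)/24 - sum(t^3-t)/48 = 3900/24 - 30/48 = 161.875.
        z = (W - E[W]) / sqrt(Var[W]) = (35.5 - 39) / 12.7230 = -0.2751.
        Two-sided p = 2*Phi(z) = 0.783245.
Step 6: alpha = 0.05. fail to reject H0.

W+ = 35.5, W- = 42.5, W = min = 35.5, p = 0.783245, fail to reject H0.


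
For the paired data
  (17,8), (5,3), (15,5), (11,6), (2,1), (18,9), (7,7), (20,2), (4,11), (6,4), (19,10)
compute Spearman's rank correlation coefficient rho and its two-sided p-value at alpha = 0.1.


Step 1: Rank x and y separately (midranks; no ties here).
rank(x): 17->8, 5->3, 15->7, 11->6, 2->1, 18->9, 7->5, 20->11, 4->2, 6->4, 19->10
rank(y): 8->8, 3->3, 5->5, 6->6, 1->1, 9->9, 7->7, 2->2, 11->11, 4->4, 10->10
Step 2: d_i = R_x(i) - R_y(i); compute d_i^2.
  (8-8)^2=0, (3-3)^2=0, (7-5)^2=4, (6-6)^2=0, (1-1)^2=0, (9-9)^2=0, (5-7)^2=4, (11-2)^2=81, (2-11)^2=81, (4-4)^2=0, (10-10)^2=0
sum(d^2) = 170.
Step 3: rho = 1 - 6*170 / (11*(11^2 - 1)) = 1 - 1020/1320 = 0.227273.
Step 4: Under H0, t = rho * sqrt((n-2)/(1-rho^2)) = 0.7001 ~ t(9).
Step 5: Two-sided p-value from the t-distribution with 9 df = 0.501536.
Step 6: alpha = 0.1. fail to reject H0.

rho = 0.2273, p = 0.501536, fail to reject H0 at alpha = 0.1.


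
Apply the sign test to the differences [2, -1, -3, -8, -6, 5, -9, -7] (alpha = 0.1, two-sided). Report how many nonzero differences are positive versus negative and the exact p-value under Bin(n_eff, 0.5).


Step 1: Discard zero differences. Original n = 8; n_eff = number of nonzero differences = 8.
Nonzero differences (with sign): +2, -1, -3, -8, -6, +5, -9, -7
Step 2: Count signs: positive = 2, negative = 6.
Step 3: Under H0: P(positive) = 0.5, so the number of positives S ~ Bin(8, 0.5).
Step 4: Two-sided exact p-value = sum of Bin(8,0.5) probabilities at or below the observed probability = 0.289062.
Step 5: alpha = 0.1. fail to reject H0.

n_eff = 8, pos = 2, neg = 6, p = 0.289062, fail to reject H0.


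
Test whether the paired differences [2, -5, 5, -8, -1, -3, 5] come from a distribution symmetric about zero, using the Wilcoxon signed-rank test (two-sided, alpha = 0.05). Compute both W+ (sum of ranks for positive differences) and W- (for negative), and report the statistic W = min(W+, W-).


Step 1: Drop any zero differences (none here) and take |d_i|.
|d| = [2, 5, 5, 8, 1, 3, 5]
Step 2: Midrank |d_i| (ties get averaged ranks).
ranks: |2|->2, |5|->5, |5|->5, |8|->7, |1|->1, |3|->3, |5|->5
Step 3: Attach original signs; sum ranks with positive sign and with negative sign.
W+ = 2 + 5 + 5 = 12
W- = 5 + 7 + 1 + 3 = 16
(Check: W+ + W- = 28 should equal n(n+1)/2 = 28.)
Step 4: Test statistic W = min(W+, W-) = 12.
Step 5: Ties in |d|, so use the tie-corrected normal approximation.
        E[W] = n(n+1)/4 = 7*8/4 = 14.
        Tie groups: |d|=5 (t=3); sum(t^3 - t) = 24.
        Var[W] = n(n+1)(2n+1)/24 - sum(t^3-t)/48 = 840/24 - 24/48 = 34.5.
        z = (W - E[W]) / sqrt(Var[W]) = (12 - 14) / 5.8737 = -0.3405.
        Two-sided p = 2*Phi(z) = 0.733478.
Step 6: alpha = 0.05. fail to reject H0.

W+ = 12, W- = 16, W = min = 12, p = 0.733478, fail to reject H0.


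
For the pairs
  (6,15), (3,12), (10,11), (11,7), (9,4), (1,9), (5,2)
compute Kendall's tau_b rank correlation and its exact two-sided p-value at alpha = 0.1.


Step 1: Enumerate the 21 unordered pairs (i,j) with i<j and classify each by sign(x_j-x_i) * sign(y_j-y_i).
  (1,2):dx=-3,dy=-3->C; (1,3):dx=+4,dy=-4->D; (1,4):dx=+5,dy=-8->D; (1,5):dx=+3,dy=-11->D
  (1,6):dx=-5,dy=-6->C; (1,7):dx=-1,dy=-13->C; (2,3):dx=+7,dy=-1->D; (2,4):dx=+8,dy=-5->D
  (2,5):dx=+6,dy=-8->D; (2,6):dx=-2,dy=-3->C; (2,7):dx=+2,dy=-10->D; (3,4):dx=+1,dy=-4->D
  (3,5):dx=-1,dy=-7->C; (3,6):dx=-9,dy=-2->C; (3,7):dx=-5,dy=-9->C; (4,5):dx=-2,dy=-3->C
  (4,6):dx=-10,dy=+2->D; (4,7):dx=-6,dy=-5->C; (5,6):dx=-8,dy=+5->D; (5,7):dx=-4,dy=-2->C
  (6,7):dx=+4,dy=-7->D
Step 2: C = 10, D = 11, total pairs = 21.
Step 3: tau = (C - D)/(n(n-1)/2) = (10 - 11)/21 = -0.047619.
Step 4: Exact two-sided p-value (enumerate n! = 5040 permutations of y under H0): p = 1.000000.
Step 5: alpha = 0.1. fail to reject H0.

tau_b = -0.0476 (C=10, D=11), p = 1.000000, fail to reject H0.


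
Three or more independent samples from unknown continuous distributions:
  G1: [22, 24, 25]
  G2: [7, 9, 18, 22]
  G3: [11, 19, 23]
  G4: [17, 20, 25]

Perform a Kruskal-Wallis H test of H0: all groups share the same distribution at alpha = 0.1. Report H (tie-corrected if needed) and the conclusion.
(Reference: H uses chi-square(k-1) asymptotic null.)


Step 1: Combine all N = 13 observations and assign midranks.
sorted (value, group, rank): (7,G2,1), (9,G2,2), (11,G3,3), (17,G4,4), (18,G2,5), (19,G3,6), (20,G4,7), (22,G1,8.5), (22,G2,8.5), (23,G3,10), (24,G1,11), (25,G1,12.5), (25,G4,12.5)
Step 2: Sum ranks within each group.
R_1 = 32 (n_1 = 3)
R_2 = 16.5 (n_2 = 4)
R_3 = 19 (n_3 = 3)
R_4 = 23.5 (n_4 = 3)
Step 3: H = 12/(N(N+1)) * sum(R_i^2/n_i) - 3(N+1)
     = 12/(13*14) * (32^2/3 + 16.5^2/4 + 19^2/3 + 23.5^2/3) - 3*14
     = 0.065934 * 713.812 - 42
     = 5.064560.
Step 4: Ties present; correction factor C = 1 - 12/(13^3 - 13) = 0.994505. Corrected H = 5.064560 / 0.994505 = 5.092541.
Step 5: Under H0, H ~ chi^2(3); p-value = 0.165145.
Step 6: alpha = 0.1. fail to reject H0.

H = 5.0925, df = 3, p = 0.165145, fail to reject H0.


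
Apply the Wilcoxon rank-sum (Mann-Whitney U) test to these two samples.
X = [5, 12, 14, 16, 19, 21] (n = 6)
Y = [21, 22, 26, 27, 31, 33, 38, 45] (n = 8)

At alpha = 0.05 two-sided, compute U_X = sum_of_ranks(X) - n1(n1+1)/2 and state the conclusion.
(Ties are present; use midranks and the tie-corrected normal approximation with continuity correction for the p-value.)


Step 1: Combine and sort all 14 observations; assign midranks.
sorted (value, group): (5,X), (12,X), (14,X), (16,X), (19,X), (21,X), (21,Y), (22,Y), (26,Y), (27,Y), (31,Y), (33,Y), (38,Y), (45,Y)
ranks: 5->1, 12->2, 14->3, 16->4, 19->5, 21->6.5, 21->6.5, 22->8, 26->9, 27->10, 31->11, 33->12, 38->13, 45->14
Step 2: Rank sum for X: R1 = 1 + 2 + 3 + 4 + 5 + 6.5 = 21.5.
Step 3: U_X = R1 - n1(n1+1)/2 = 21.5 - 6*7/2 = 21.5 - 21 = 0.5.
       U_Y = n1*n2 - U_X = 48 - 0.5 = 47.5.
Step 4: Ties are present, so use the tie-corrected normal approximation (with continuity correction) for the p-value.
Step 5: p-value = 0.002953; compare to alpha = 0.05. reject H0.

U_X = 0.5, p = 0.002953, reject H0 at alpha = 0.05.


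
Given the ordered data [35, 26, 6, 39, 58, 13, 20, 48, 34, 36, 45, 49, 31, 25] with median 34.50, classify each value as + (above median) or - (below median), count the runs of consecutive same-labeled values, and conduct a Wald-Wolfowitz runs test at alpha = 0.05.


Step 1: Compute median = 34.50; label A = above, B = below.
Labels in order: ABBAABBABAAABB  (n_A = 7, n_B = 7)
Step 2: Count runs R = 8.
Step 3: Under H0 (random ordering), E[R] = 2*n_A*n_B/(n_A+n_B) + 1 = 2*7*7/14 + 1 = 8.0000.
        Var[R] = 2*n_A*n_B*(2*n_A*n_B - n_A - n_B) / ((n_A+n_B)^2 * (n_A+n_B-1)) = 8232/2548 = 3.2308.
        SD[R] = 1.7974.
Step 4: R = E[R], so z = 0 with no continuity correction.
Step 5: Two-sided p-value via normal approximation = 2*(1 - Phi(|z|)) = 1.000000.
Step 6: alpha = 0.05. fail to reject H0.

R = 8, z = 0.0000, p = 1.000000, fail to reject H0.


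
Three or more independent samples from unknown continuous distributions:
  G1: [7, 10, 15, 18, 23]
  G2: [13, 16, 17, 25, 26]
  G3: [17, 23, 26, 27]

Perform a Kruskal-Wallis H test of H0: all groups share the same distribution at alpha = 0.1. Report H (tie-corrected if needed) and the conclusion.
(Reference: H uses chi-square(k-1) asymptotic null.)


Step 1: Combine all N = 14 observations and assign midranks.
sorted (value, group, rank): (7,G1,1), (10,G1,2), (13,G2,3), (15,G1,4), (16,G2,5), (17,G2,6.5), (17,G3,6.5), (18,G1,8), (23,G1,9.5), (23,G3,9.5), (25,G2,11), (26,G2,12.5), (26,G3,12.5), (27,G3,14)
Step 2: Sum ranks within each group.
R_1 = 24.5 (n_1 = 5)
R_2 = 38 (n_2 = 5)
R_3 = 42.5 (n_3 = 4)
Step 3: H = 12/(N(N+1)) * sum(R_i^2/n_i) - 3(N+1)
     = 12/(14*15) * (24.5^2/5 + 38^2/5 + 42.5^2/4) - 3*15
     = 0.057143 * 860.413 - 45
     = 4.166429.
Step 4: Ties present; correction factor C = 1 - 18/(14^3 - 14) = 0.993407. Corrected H = 4.166429 / 0.993407 = 4.194082.
Step 5: Under H0, H ~ chi^2(2); p-value = 0.122819.
Step 6: alpha = 0.1. fail to reject H0.

H = 4.1941, df = 2, p = 0.122819, fail to reject H0.


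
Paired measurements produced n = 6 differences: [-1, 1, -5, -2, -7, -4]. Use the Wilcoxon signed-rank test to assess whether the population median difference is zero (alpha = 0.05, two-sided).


Step 1: Drop any zero differences (none here) and take |d_i|.
|d| = [1, 1, 5, 2, 7, 4]
Step 2: Midrank |d_i| (ties get averaged ranks).
ranks: |1|->1.5, |1|->1.5, |5|->5, |2|->3, |7|->6, |4|->4
Step 3: Attach original signs; sum ranks with positive sign and with negative sign.
W+ = 1.5 = 1.5
W- = 1.5 + 5 + 3 + 6 + 4 = 19.5
(Check: W+ + W- = 21 should equal n(n+1)/2 = 21.)
Step 4: Test statistic W = min(W+, W-) = 1.5.
Step 5: Ties in |d|, so use the tie-corrected normal approximation.
        E[W] = n(n+1)/4 = 6*7/4 = 10.5.
        Tie groups: |d|=1 (t=2); sum(t^3 - t) = 6.
        Var[W] = n(n+1)(2n+1)/24 - sum(t^3-t)/48 = 546/24 - 6/48 = 22.625.
        z = (W - E[W]) / sqrt(Var[W]) = (1.5 - 10.5) / 4.7566 = -1.8921.
        Two-sided p = 2*Phi(z) = 0.058475.
Step 6: alpha = 0.05. fail to reject H0.

W+ = 1.5, W- = 19.5, W = min = 1.5, p = 0.058475, fail to reject H0.


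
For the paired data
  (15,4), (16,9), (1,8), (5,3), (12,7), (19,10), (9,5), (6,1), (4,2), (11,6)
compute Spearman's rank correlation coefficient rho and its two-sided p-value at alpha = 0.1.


Step 1: Rank x and y separately (midranks; no ties here).
rank(x): 15->8, 16->9, 1->1, 5->3, 12->7, 19->10, 9->5, 6->4, 4->2, 11->6
rank(y): 4->4, 9->9, 8->8, 3->3, 7->7, 10->10, 5->5, 1->1, 2->2, 6->6
Step 2: d_i = R_x(i) - R_y(i); compute d_i^2.
  (8-4)^2=16, (9-9)^2=0, (1-8)^2=49, (3-3)^2=0, (7-7)^2=0, (10-10)^2=0, (5-5)^2=0, (4-1)^2=9, (2-2)^2=0, (6-6)^2=0
sum(d^2) = 74.
Step 3: rho = 1 - 6*74 / (10*(10^2 - 1)) = 1 - 444/990 = 0.551515.
Step 4: Under H0, t = rho * sqrt((n-2)/(1-rho^2)) = 1.8700 ~ t(8).
Step 5: Two-sided p-value from the t-distribution with 8 df = 0.098401.
Step 6: alpha = 0.1. reject H0.

rho = 0.5515, p = 0.098401, reject H0 at alpha = 0.1.


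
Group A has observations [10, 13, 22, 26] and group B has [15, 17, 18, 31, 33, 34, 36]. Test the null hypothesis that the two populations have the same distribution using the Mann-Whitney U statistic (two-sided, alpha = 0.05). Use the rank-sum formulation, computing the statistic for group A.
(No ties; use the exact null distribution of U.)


Step 1: Combine and sort all 11 observations; assign midranks.
sorted (value, group): (10,X), (13,X), (15,Y), (17,Y), (18,Y), (22,X), (26,X), (31,Y), (33,Y), (34,Y), (36,Y)
ranks: 10->1, 13->2, 15->3, 17->4, 18->5, 22->6, 26->7, 31->8, 33->9, 34->10, 36->11
Step 2: Rank sum for X: R1 = 1 + 2 + 6 + 7 = 16.
Step 3: U_X = R1 - n1(n1+1)/2 = 16 - 4*5/2 = 16 - 10 = 6.
       U_Y = n1*n2 - U_X = 28 - 6 = 22.
Step 4: No ties, so the exact null distribution of U (based on enumerating the C(11,4) = 330 equally likely rank assignments) gives the two-sided p-value.
Step 5: p-value = 0.163636; compare to alpha = 0.05. fail to reject H0.

U_X = 6, p = 0.163636, fail to reject H0 at alpha = 0.05.


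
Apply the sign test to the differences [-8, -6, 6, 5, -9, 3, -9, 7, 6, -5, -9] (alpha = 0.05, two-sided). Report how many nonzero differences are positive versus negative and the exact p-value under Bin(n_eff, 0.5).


Step 1: Discard zero differences. Original n = 11; n_eff = number of nonzero differences = 11.
Nonzero differences (with sign): -8, -6, +6, +5, -9, +3, -9, +7, +6, -5, -9
Step 2: Count signs: positive = 5, negative = 6.
Step 3: Under H0: P(positive) = 0.5, so the number of positives S ~ Bin(11, 0.5).
Step 4: Two-sided exact p-value = sum of Bin(11,0.5) probabilities at or below the observed probability = 1.000000.
Step 5: alpha = 0.05. fail to reject H0.

n_eff = 11, pos = 5, neg = 6, p = 1.000000, fail to reject H0.


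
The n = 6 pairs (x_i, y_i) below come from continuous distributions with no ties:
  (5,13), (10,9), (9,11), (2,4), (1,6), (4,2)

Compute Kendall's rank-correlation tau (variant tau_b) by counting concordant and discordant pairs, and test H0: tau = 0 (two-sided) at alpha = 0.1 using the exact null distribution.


Step 1: Enumerate the 15 unordered pairs (i,j) with i<j and classify each by sign(x_j-x_i) * sign(y_j-y_i).
  (1,2):dx=+5,dy=-4->D; (1,3):dx=+4,dy=-2->D; (1,4):dx=-3,dy=-9->C; (1,5):dx=-4,dy=-7->C
  (1,6):dx=-1,dy=-11->C; (2,3):dx=-1,dy=+2->D; (2,4):dx=-8,dy=-5->C; (2,5):dx=-9,dy=-3->C
  (2,6):dx=-6,dy=-7->C; (3,4):dx=-7,dy=-7->C; (3,5):dx=-8,dy=-5->C; (3,6):dx=-5,dy=-9->C
  (4,5):dx=-1,dy=+2->D; (4,6):dx=+2,dy=-2->D; (5,6):dx=+3,dy=-4->D
Step 2: C = 9, D = 6, total pairs = 15.
Step 3: tau = (C - D)/(n(n-1)/2) = (9 - 6)/15 = 0.200000.
Step 4: Exact two-sided p-value (enumerate n! = 720 permutations of y under H0): p = 0.719444.
Step 5: alpha = 0.1. fail to reject H0.

tau_b = 0.2000 (C=9, D=6), p = 0.719444, fail to reject H0.


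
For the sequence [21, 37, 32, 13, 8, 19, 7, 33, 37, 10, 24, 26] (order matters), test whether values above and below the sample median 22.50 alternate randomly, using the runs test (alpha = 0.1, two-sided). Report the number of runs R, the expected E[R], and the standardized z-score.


Step 1: Compute median = 22.50; label A = above, B = below.
Labels in order: BAABBBBAABAA  (n_A = 6, n_B = 6)
Step 2: Count runs R = 6.
Step 3: Under H0 (random ordering), E[R] = 2*n_A*n_B/(n_A+n_B) + 1 = 2*6*6/12 + 1 = 7.0000.
        Var[R] = 2*n_A*n_B*(2*n_A*n_B - n_A - n_B) / ((n_A+n_B)^2 * (n_A+n_B-1)) = 4320/1584 = 2.7273.
        SD[R] = 1.6514.
Step 4: Continuity-corrected z = (R + 0.5 - E[R]) / SD[R] = (6 + 0.5 - 7.0000) / 1.6514 = -0.3028.
Step 5: Two-sided p-value via normal approximation = 2*(1 - Phi(|z|)) = 0.762069.
Step 6: alpha = 0.1. fail to reject H0.

R = 6, z = -0.3028, p = 0.762069, fail to reject H0.


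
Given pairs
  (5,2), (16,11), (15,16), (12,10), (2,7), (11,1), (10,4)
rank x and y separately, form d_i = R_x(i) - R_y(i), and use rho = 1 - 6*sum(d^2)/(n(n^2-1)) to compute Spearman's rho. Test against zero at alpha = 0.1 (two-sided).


Step 1: Rank x and y separately (midranks; no ties here).
rank(x): 5->2, 16->7, 15->6, 12->5, 2->1, 11->4, 10->3
rank(y): 2->2, 11->6, 16->7, 10->5, 7->4, 1->1, 4->3
Step 2: d_i = R_x(i) - R_y(i); compute d_i^2.
  (2-2)^2=0, (7-6)^2=1, (6-7)^2=1, (5-5)^2=0, (1-4)^2=9, (4-1)^2=9, (3-3)^2=0
sum(d^2) = 20.
Step 3: rho = 1 - 6*20 / (7*(7^2 - 1)) = 1 - 120/336 = 0.642857.
Step 4: Under H0, t = rho * sqrt((n-2)/(1-rho^2)) = 1.8766 ~ t(5).
Step 5: Two-sided p-value from the t-distribution with 5 df = 0.119392.
Step 6: alpha = 0.1. fail to reject H0.

rho = 0.6429, p = 0.119392, fail to reject H0 at alpha = 0.1.


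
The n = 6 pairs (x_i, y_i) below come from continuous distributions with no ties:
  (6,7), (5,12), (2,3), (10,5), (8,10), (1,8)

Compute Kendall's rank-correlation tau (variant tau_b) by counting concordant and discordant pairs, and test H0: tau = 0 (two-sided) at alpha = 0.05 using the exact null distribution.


Step 1: Enumerate the 15 unordered pairs (i,j) with i<j and classify each by sign(x_j-x_i) * sign(y_j-y_i).
  (1,2):dx=-1,dy=+5->D; (1,3):dx=-4,dy=-4->C; (1,4):dx=+4,dy=-2->D; (1,5):dx=+2,dy=+3->C
  (1,6):dx=-5,dy=+1->D; (2,3):dx=-3,dy=-9->C; (2,4):dx=+5,dy=-7->D; (2,5):dx=+3,dy=-2->D
  (2,6):dx=-4,dy=-4->C; (3,4):dx=+8,dy=+2->C; (3,5):dx=+6,dy=+7->C; (3,6):dx=-1,dy=+5->D
  (4,5):dx=-2,dy=+5->D; (4,6):dx=-9,dy=+3->D; (5,6):dx=-7,dy=-2->C
Step 2: C = 7, D = 8, total pairs = 15.
Step 3: tau = (C - D)/(n(n-1)/2) = (7 - 8)/15 = -0.066667.
Step 4: Exact two-sided p-value (enumerate n! = 720 permutations of y under H0): p = 1.000000.
Step 5: alpha = 0.05. fail to reject H0.

tau_b = -0.0667 (C=7, D=8), p = 1.000000, fail to reject H0.


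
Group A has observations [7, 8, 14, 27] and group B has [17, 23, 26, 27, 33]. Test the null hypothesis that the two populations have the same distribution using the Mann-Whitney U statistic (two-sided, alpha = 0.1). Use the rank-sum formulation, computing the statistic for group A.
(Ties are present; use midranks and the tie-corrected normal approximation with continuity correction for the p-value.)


Step 1: Combine and sort all 9 observations; assign midranks.
sorted (value, group): (7,X), (8,X), (14,X), (17,Y), (23,Y), (26,Y), (27,X), (27,Y), (33,Y)
ranks: 7->1, 8->2, 14->3, 17->4, 23->5, 26->6, 27->7.5, 27->7.5, 33->9
Step 2: Rank sum for X: R1 = 1 + 2 + 3 + 7.5 = 13.5.
Step 3: U_X = R1 - n1(n1+1)/2 = 13.5 - 4*5/2 = 13.5 - 10 = 3.5.
       U_Y = n1*n2 - U_X = 20 - 3.5 = 16.5.
Step 4: Ties are present, so use the tie-corrected normal approximation (with continuity correction) for the p-value.
Step 5: p-value = 0.139983; compare to alpha = 0.1. fail to reject H0.

U_X = 3.5, p = 0.139983, fail to reject H0 at alpha = 0.1.


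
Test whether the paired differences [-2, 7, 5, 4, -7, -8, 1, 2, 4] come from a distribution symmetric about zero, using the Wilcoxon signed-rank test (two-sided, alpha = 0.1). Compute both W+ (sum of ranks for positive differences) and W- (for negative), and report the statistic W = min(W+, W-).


Step 1: Drop any zero differences (none here) and take |d_i|.
|d| = [2, 7, 5, 4, 7, 8, 1, 2, 4]
Step 2: Midrank |d_i| (ties get averaged ranks).
ranks: |2|->2.5, |7|->7.5, |5|->6, |4|->4.5, |7|->7.5, |8|->9, |1|->1, |2|->2.5, |4|->4.5
Step 3: Attach original signs; sum ranks with positive sign and with negative sign.
W+ = 7.5 + 6 + 4.5 + 1 + 2.5 + 4.5 = 26
W- = 2.5 + 7.5 + 9 = 19
(Check: W+ + W- = 45 should equal n(n+1)/2 = 45.)
Step 4: Test statistic W = min(W+, W-) = 19.
Step 5: Ties in |d|, so use the tie-corrected normal approximation.
        E[W] = n(n+1)/4 = 9*10/4 = 22.5.
        Tie groups: |d|=2 (t=2), |d|=4 (t=2), |d|=7 (t=2); sum(t^3 - t) = 18.
        Var[W] = n(n+1)(2n+1)/24 - sum(t^3-t)/48 = 1710/24 - 18/48 = 70.875.
        z = (W - E[W]) / sqrt(Var[W]) = (19 - 22.5) / 8.4187 = -0.4157.
        Two-sided p = 2*Phi(z) = 0.677600.
Step 6: alpha = 0.1. fail to reject H0.

W+ = 26, W- = 19, W = min = 19, p = 0.677600, fail to reject H0.


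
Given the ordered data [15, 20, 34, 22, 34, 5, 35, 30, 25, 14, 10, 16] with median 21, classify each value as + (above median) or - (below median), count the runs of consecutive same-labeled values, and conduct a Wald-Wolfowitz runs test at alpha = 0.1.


Step 1: Compute median = 21; label A = above, B = below.
Labels in order: BBAAABAAABBB  (n_A = 6, n_B = 6)
Step 2: Count runs R = 5.
Step 3: Under H0 (random ordering), E[R] = 2*n_A*n_B/(n_A+n_B) + 1 = 2*6*6/12 + 1 = 7.0000.
        Var[R] = 2*n_A*n_B*(2*n_A*n_B - n_A - n_B) / ((n_A+n_B)^2 * (n_A+n_B-1)) = 4320/1584 = 2.7273.
        SD[R] = 1.6514.
Step 4: Continuity-corrected z = (R + 0.5 - E[R]) / SD[R] = (5 + 0.5 - 7.0000) / 1.6514 = -0.9083.
Step 5: Two-sided p-value via normal approximation = 2*(1 - Phi(|z|)) = 0.363722.
Step 6: alpha = 0.1. fail to reject H0.

R = 5, z = -0.9083, p = 0.363722, fail to reject H0.


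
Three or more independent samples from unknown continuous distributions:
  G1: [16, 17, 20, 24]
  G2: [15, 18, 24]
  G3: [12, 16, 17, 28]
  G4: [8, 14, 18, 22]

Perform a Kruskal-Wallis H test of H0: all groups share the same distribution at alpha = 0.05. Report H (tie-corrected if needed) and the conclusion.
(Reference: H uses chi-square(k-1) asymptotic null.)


Step 1: Combine all N = 15 observations and assign midranks.
sorted (value, group, rank): (8,G4,1), (12,G3,2), (14,G4,3), (15,G2,4), (16,G1,5.5), (16,G3,5.5), (17,G1,7.5), (17,G3,7.5), (18,G2,9.5), (18,G4,9.5), (20,G1,11), (22,G4,12), (24,G1,13.5), (24,G2,13.5), (28,G3,15)
Step 2: Sum ranks within each group.
R_1 = 37.5 (n_1 = 4)
R_2 = 27 (n_2 = 3)
R_3 = 30 (n_3 = 4)
R_4 = 25.5 (n_4 = 4)
Step 3: H = 12/(N(N+1)) * sum(R_i^2/n_i) - 3(N+1)
     = 12/(15*16) * (37.5^2/4 + 27^2/3 + 30^2/4 + 25.5^2/4) - 3*16
     = 0.050000 * 982.125 - 48
     = 1.106250.
Step 4: Ties present; correction factor C = 1 - 24/(15^3 - 15) = 0.992857. Corrected H = 1.106250 / 0.992857 = 1.114209.
Step 5: Under H0, H ~ chi^2(3); p-value = 0.773645.
Step 6: alpha = 0.05. fail to reject H0.

H = 1.1142, df = 3, p = 0.773645, fail to reject H0.


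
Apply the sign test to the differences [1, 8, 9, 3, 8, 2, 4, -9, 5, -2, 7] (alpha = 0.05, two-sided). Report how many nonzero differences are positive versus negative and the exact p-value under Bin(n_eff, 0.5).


Step 1: Discard zero differences. Original n = 11; n_eff = number of nonzero differences = 11.
Nonzero differences (with sign): +1, +8, +9, +3, +8, +2, +4, -9, +5, -2, +7
Step 2: Count signs: positive = 9, negative = 2.
Step 3: Under H0: P(positive) = 0.5, so the number of positives S ~ Bin(11, 0.5).
Step 4: Two-sided exact p-value = sum of Bin(11,0.5) probabilities at or below the observed probability = 0.065430.
Step 5: alpha = 0.05. fail to reject H0.

n_eff = 11, pos = 9, neg = 2, p = 0.065430, fail to reject H0.


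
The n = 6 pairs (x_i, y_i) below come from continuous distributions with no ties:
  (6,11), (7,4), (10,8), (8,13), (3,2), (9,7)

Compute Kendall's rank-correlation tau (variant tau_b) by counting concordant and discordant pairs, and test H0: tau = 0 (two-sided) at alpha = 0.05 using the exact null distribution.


Step 1: Enumerate the 15 unordered pairs (i,j) with i<j and classify each by sign(x_j-x_i) * sign(y_j-y_i).
  (1,2):dx=+1,dy=-7->D; (1,3):dx=+4,dy=-3->D; (1,4):dx=+2,dy=+2->C; (1,5):dx=-3,dy=-9->C
  (1,6):dx=+3,dy=-4->D; (2,3):dx=+3,dy=+4->C; (2,4):dx=+1,dy=+9->C; (2,5):dx=-4,dy=-2->C
  (2,6):dx=+2,dy=+3->C; (3,4):dx=-2,dy=+5->D; (3,5):dx=-7,dy=-6->C; (3,6):dx=-1,dy=-1->C
  (4,5):dx=-5,dy=-11->C; (4,6):dx=+1,dy=-6->D; (5,6):dx=+6,dy=+5->C
Step 2: C = 10, D = 5, total pairs = 15.
Step 3: tau = (C - D)/(n(n-1)/2) = (10 - 5)/15 = 0.333333.
Step 4: Exact two-sided p-value (enumerate n! = 720 permutations of y under H0): p = 0.469444.
Step 5: alpha = 0.05. fail to reject H0.

tau_b = 0.3333 (C=10, D=5), p = 0.469444, fail to reject H0.


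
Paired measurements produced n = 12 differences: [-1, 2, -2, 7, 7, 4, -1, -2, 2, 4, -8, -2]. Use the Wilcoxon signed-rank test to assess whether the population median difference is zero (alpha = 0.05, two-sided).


Step 1: Drop any zero differences (none here) and take |d_i|.
|d| = [1, 2, 2, 7, 7, 4, 1, 2, 2, 4, 8, 2]
Step 2: Midrank |d_i| (ties get averaged ranks).
ranks: |1|->1.5, |2|->5, |2|->5, |7|->10.5, |7|->10.5, |4|->8.5, |1|->1.5, |2|->5, |2|->5, |4|->8.5, |8|->12, |2|->5
Step 3: Attach original signs; sum ranks with positive sign and with negative sign.
W+ = 5 + 10.5 + 10.5 + 8.5 + 5 + 8.5 = 48
W- = 1.5 + 5 + 1.5 + 5 + 12 + 5 = 30
(Check: W+ + W- = 78 should equal n(n+1)/2 = 78.)
Step 4: Test statistic W = min(W+, W-) = 30.
Step 5: Ties in |d|, so use the tie-corrected normal approximation.
        E[W] = n(n+1)/4 = 12*13/4 = 39.
        Tie groups: |d|=1 (t=2), |d|=2 (t=5), |d|=4 (t=2), |d|=7 (t=2); sum(t^3 - t) = 138.
        Var[W] = n(n+1)(2n+1)/24 - sum(t^3-t)/48 = 3900/24 - 138/48 = 159.625.
        z = (W - E[W]) / sqrt(Var[W]) = (30 - 39) / 12.6343 = -0.7123.
        Two-sided p = 2*Phi(z) = 0.476249.
Step 6: alpha = 0.05. fail to reject H0.

W+ = 48, W- = 30, W = min = 30, p = 0.476249, fail to reject H0.


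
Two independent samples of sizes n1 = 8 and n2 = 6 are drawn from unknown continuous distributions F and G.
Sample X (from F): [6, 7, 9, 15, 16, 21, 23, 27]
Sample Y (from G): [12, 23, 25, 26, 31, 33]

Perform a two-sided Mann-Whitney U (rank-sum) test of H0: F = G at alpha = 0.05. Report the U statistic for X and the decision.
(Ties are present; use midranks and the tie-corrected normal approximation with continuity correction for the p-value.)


Step 1: Combine and sort all 14 observations; assign midranks.
sorted (value, group): (6,X), (7,X), (9,X), (12,Y), (15,X), (16,X), (21,X), (23,X), (23,Y), (25,Y), (26,Y), (27,X), (31,Y), (33,Y)
ranks: 6->1, 7->2, 9->3, 12->4, 15->5, 16->6, 21->7, 23->8.5, 23->8.5, 25->10, 26->11, 27->12, 31->13, 33->14
Step 2: Rank sum for X: R1 = 1 + 2 + 3 + 5 + 6 + 7 + 8.5 + 12 = 44.5.
Step 3: U_X = R1 - n1(n1+1)/2 = 44.5 - 8*9/2 = 44.5 - 36 = 8.5.
       U_Y = n1*n2 - U_X = 48 - 8.5 = 39.5.
Step 4: Ties are present, so use the tie-corrected normal approximation (with continuity correction) for the p-value.
Step 5: p-value = 0.052547; compare to alpha = 0.05. fail to reject H0.

U_X = 8.5, p = 0.052547, fail to reject H0 at alpha = 0.05.


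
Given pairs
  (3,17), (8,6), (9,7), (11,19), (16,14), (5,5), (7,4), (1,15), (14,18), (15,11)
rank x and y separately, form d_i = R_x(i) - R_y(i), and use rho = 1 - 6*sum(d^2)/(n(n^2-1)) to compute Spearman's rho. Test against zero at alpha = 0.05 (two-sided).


Step 1: Rank x and y separately (midranks; no ties here).
rank(x): 3->2, 8->5, 9->6, 11->7, 16->10, 5->3, 7->4, 1->1, 14->8, 15->9
rank(y): 17->8, 6->3, 7->4, 19->10, 14->6, 5->2, 4->1, 15->7, 18->9, 11->5
Step 2: d_i = R_x(i) - R_y(i); compute d_i^2.
  (2-8)^2=36, (5-3)^2=4, (6-4)^2=4, (7-10)^2=9, (10-6)^2=16, (3-2)^2=1, (4-1)^2=9, (1-7)^2=36, (8-9)^2=1, (9-5)^2=16
sum(d^2) = 132.
Step 3: rho = 1 - 6*132 / (10*(10^2 - 1)) = 1 - 792/990 = 0.200000.
Step 4: Under H0, t = rho * sqrt((n-2)/(1-rho^2)) = 0.5774 ~ t(8).
Step 5: Two-sided p-value from the t-distribution with 8 df = 0.579584.
Step 6: alpha = 0.05. fail to reject H0.

rho = 0.2000, p = 0.579584, fail to reject H0 at alpha = 0.05.


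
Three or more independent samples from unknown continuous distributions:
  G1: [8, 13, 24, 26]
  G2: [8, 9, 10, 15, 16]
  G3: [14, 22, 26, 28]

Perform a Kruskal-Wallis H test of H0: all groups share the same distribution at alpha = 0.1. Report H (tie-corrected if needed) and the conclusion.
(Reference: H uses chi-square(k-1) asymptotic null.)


Step 1: Combine all N = 13 observations and assign midranks.
sorted (value, group, rank): (8,G1,1.5), (8,G2,1.5), (9,G2,3), (10,G2,4), (13,G1,5), (14,G3,6), (15,G2,7), (16,G2,8), (22,G3,9), (24,G1,10), (26,G1,11.5), (26,G3,11.5), (28,G3,13)
Step 2: Sum ranks within each group.
R_1 = 28 (n_1 = 4)
R_2 = 23.5 (n_2 = 5)
R_3 = 39.5 (n_3 = 4)
Step 3: H = 12/(N(N+1)) * sum(R_i^2/n_i) - 3(N+1)
     = 12/(13*14) * (28^2/4 + 23.5^2/5 + 39.5^2/4) - 3*14
     = 0.065934 * 696.513 - 42
     = 3.923901.
Step 4: Ties present; correction factor C = 1 - 12/(13^3 - 13) = 0.994505. Corrected H = 3.923901 / 0.994505 = 3.945580.
Step 5: Under H0, H ~ chi^2(2); p-value = 0.139068.
Step 6: alpha = 0.1. fail to reject H0.

H = 3.9456, df = 2, p = 0.139068, fail to reject H0.


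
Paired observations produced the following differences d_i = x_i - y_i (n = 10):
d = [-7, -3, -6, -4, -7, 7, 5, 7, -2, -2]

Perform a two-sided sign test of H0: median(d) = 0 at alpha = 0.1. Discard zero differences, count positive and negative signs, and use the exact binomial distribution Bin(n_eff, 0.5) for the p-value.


Step 1: Discard zero differences. Original n = 10; n_eff = number of nonzero differences = 10.
Nonzero differences (with sign): -7, -3, -6, -4, -7, +7, +5, +7, -2, -2
Step 2: Count signs: positive = 3, negative = 7.
Step 3: Under H0: P(positive) = 0.5, so the number of positives S ~ Bin(10, 0.5).
Step 4: Two-sided exact p-value = sum of Bin(10,0.5) probabilities at or below the observed probability = 0.343750.
Step 5: alpha = 0.1. fail to reject H0.

n_eff = 10, pos = 3, neg = 7, p = 0.343750, fail to reject H0.


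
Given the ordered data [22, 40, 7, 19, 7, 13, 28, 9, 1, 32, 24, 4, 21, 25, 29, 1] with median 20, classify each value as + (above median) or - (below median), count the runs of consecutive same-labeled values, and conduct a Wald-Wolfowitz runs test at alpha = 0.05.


Step 1: Compute median = 20; label A = above, B = below.
Labels in order: AABBBBABBAABAAAB  (n_A = 8, n_B = 8)
Step 2: Count runs R = 8.
Step 3: Under H0 (random ordering), E[R] = 2*n_A*n_B/(n_A+n_B) + 1 = 2*8*8/16 + 1 = 9.0000.
        Var[R] = 2*n_A*n_B*(2*n_A*n_B - n_A - n_B) / ((n_A+n_B)^2 * (n_A+n_B-1)) = 14336/3840 = 3.7333.
        SD[R] = 1.9322.
Step 4: Continuity-corrected z = (R + 0.5 - E[R]) / SD[R] = (8 + 0.5 - 9.0000) / 1.9322 = -0.2588.
Step 5: Two-sided p-value via normal approximation = 2*(1 - Phi(|z|)) = 0.795809.
Step 6: alpha = 0.05. fail to reject H0.

R = 8, z = -0.2588, p = 0.795809, fail to reject H0.


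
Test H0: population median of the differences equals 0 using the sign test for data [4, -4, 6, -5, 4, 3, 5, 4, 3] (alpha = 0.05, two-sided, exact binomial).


Step 1: Discard zero differences. Original n = 9; n_eff = number of nonzero differences = 9.
Nonzero differences (with sign): +4, -4, +6, -5, +4, +3, +5, +4, +3
Step 2: Count signs: positive = 7, negative = 2.
Step 3: Under H0: P(positive) = 0.5, so the number of positives S ~ Bin(9, 0.5).
Step 4: Two-sided exact p-value = sum of Bin(9,0.5) probabilities at or below the observed probability = 0.179688.
Step 5: alpha = 0.05. fail to reject H0.

n_eff = 9, pos = 7, neg = 2, p = 0.179688, fail to reject H0.
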